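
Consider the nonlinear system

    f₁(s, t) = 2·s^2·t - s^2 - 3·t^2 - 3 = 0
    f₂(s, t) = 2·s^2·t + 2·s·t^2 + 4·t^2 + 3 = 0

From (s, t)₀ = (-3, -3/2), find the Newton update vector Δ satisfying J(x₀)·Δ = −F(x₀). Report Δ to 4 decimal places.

At (-3, -3/2): F = (-45.7500, -28.5000).
Jacobian J = [[4·s·t - 2·s, 2·s^2 - 6·t], [4·s·t + 2·t^2, 2·s^2 + 4·s·t + 8·t]].
At the point, J = [[24.0000, 27.0000], [22.5000, 24.0000]] (det J = -31.5000).
Solving J·Δ = −F gives Δ = (-10.4286, 10.9643).

(-10.4286, 10.9643)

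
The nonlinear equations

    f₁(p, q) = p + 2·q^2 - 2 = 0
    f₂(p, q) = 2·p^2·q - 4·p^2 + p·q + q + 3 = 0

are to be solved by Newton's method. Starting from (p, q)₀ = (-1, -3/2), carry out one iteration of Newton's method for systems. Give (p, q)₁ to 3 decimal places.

(-0.727, -1.205)

At (-1, -3/2): F = (1.500, -4.000).
Jacobian J = [[1, 4·q], [4·p·q - 8·p + q, 2·p^2 + p + 1]].
At the point, J = [[1.000, -6.000], [12.500, 2.000]] (det J = 77.000).
Solving J·Δ = −F gives Δ = (0.273, 0.295).
Then the next iterate is (p, q)₁ = (-0.727, -1.205).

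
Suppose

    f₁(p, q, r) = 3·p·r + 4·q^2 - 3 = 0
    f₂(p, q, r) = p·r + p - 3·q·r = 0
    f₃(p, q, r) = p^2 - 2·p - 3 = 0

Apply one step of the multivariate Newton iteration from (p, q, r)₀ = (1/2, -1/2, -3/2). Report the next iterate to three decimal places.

(-3.250, 1.275, -5.182)

At (1/2, -1/2, -3/2): F = (-4.250, -2.500, -3.750).
Jacobian J = [[3·r, 8·q, 3·p], [r + 1, -3·r, p - 3·q], [2·p - 2, 0, 0]].
At the point, J = [[-4.500, -4.000, 1.500], [-0.500, 4.500, 2.000], [-1.000, 0.000, 0.000]] (det J = 14.750).
Solving J·Δ = −F gives Δ = (-3.750, 1.775, -3.682).
Then the next iterate is (p, q, r)₁ = (-3.250, 1.275, -5.182).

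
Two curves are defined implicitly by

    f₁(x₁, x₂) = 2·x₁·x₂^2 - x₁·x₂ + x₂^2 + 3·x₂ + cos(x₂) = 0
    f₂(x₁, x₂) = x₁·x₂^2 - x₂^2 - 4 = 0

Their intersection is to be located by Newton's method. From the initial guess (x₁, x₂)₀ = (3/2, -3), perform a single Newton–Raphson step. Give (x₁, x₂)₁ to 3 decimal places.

(2.081, -1.089)

At (3/2, -3): F = (30.51001, 0.500).
Jacobian J = [[2·x₂^2 - x₂, 4·x₁·x₂ - x₁ + 2·x₂ - sin(x₂) + 3], [x₂^2, 2·x₁·x₂ - 2·x₂]].
At the point, J = [[21.000, -22.35888], [9.000, -3.000]] (det J = 138.22992).
Solving J·Δ = −F gives Δ = (0.581, 1.911).
Then the next iterate is (x₁, x₂)₁ = (2.081, -1.089).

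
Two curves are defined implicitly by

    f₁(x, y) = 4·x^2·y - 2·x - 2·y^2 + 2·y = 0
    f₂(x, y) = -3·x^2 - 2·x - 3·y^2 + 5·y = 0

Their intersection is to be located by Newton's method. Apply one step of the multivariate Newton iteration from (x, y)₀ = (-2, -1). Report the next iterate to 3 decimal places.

(0.667, -1.970)

At (-2, -1): F = (-16.000, -16.000).
Jacobian J = [[8·x·y - 2, 4·x^2 - 4·y + 2], [-6·x - 2, -6·y + 5]].
At the point, J = [[14.000, 22.000], [10.000, 11.000]] (det J = -66.000).
Solving J·Δ = −F gives Δ = (2.667, -0.970).
Then the next iterate is (x, y)₁ = (0.667, -1.970).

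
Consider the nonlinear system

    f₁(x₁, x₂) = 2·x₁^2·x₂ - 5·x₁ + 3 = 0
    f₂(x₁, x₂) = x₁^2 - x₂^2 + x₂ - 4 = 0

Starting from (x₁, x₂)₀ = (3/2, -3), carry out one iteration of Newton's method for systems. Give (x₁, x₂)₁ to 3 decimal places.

(1.133, -0.878)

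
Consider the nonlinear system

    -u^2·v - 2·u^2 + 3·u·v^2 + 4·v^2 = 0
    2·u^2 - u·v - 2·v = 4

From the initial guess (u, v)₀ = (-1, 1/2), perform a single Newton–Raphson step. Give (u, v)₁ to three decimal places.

(-0.609, -3.761)

At (-1, 1/2): F = (-2.250, -2.500).
Jacobian J = [[-2·u·v - 4·u + 3·v^2, -u^2 + 6·u·v + 8·v], [4·u - v, -u - 2]].
At the point, J = [[5.750, 0.000], [-4.500, -1.000]] (det J = -5.750).
Solving J·Δ = −F gives Δ = (0.391, -4.261).
Then the next iterate is (u, v)₁ = (-0.609, -3.761).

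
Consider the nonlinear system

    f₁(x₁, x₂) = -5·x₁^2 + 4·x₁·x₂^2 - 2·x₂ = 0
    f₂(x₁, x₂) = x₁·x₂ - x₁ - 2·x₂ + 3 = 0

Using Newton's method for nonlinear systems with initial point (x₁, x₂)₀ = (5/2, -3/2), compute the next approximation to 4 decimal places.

(2.3764, -1.6179)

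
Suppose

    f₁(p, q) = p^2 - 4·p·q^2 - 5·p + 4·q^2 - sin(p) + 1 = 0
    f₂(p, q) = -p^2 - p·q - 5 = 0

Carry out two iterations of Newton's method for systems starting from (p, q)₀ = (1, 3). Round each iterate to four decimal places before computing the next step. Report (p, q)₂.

At (1, 3): F = (-3.841471, -9.0000).
Jacobian J = [[2·p - 4·q^2 - cos(p) - 5, -8·p·q + 8·q], [-2·p - q, -p]].
At the point, J = [[-39.540302, 0.0000], [-5.0000, -1.0000]] (det J = 39.540302).
Solving J·Δ = −F gives Δ = (-0.0972, -8.5142).
Then the next iterate is (p, q)₁ = (0.9028, -5.5142).
Round to (0.9028, -5.5142) and repeat: F = (8.337992, -0.836828), J = [[-125.439421, -4.287842], [3.7086, -0.9028]].
Δ = (0.0861, -0.5734), so (p, q)₂ = (0.9889, -6.0876).

(0.9889, -6.0876)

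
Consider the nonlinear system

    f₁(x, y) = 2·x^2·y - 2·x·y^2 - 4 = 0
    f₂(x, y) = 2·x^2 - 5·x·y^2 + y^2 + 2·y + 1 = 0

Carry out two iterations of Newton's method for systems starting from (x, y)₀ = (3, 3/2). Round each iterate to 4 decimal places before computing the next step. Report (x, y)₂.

At (3, 3/2): F = (9.5000, -9.5000).
Jacobian J = [[4·x·y - 2·y^2, 2·x^2 - 4·x·y], [4·x - 5·y^2, -10·x·y + 2·y + 2]].
At the point, J = [[13.5000, 0.0000], [0.7500, -40.0000]] (det J = -540.0000).
Solving J·Δ = −F gives Δ = (-0.7037, -0.2507).
Then the next iterate is (x, y)₁ = (2.2963, 1.2493).
Round to (2.2963, 1.2493) and repeat: F = (2.007199, -2.314419), J = [[8.353569, -0.929083], [1.381448, -24.189076]].
Δ = (-0.2525, -0.1101), so (x, y)₂ = (2.0438, 1.1392).

(2.0438, 1.1392)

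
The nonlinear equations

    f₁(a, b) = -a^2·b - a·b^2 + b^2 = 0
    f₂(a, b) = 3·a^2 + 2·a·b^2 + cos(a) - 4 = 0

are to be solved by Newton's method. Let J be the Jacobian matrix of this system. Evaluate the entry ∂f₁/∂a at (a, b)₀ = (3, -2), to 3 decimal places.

∂f₁/∂a = -2·a·b - b^2.
At (3, -2) this is 8.000.

8.000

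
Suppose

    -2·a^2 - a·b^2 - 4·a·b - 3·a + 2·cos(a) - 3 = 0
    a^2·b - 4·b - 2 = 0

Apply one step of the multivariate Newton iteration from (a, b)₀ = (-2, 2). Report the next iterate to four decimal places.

(-2.2500, 0.7836)

At (-2, 2): F = (18.167706, -2.0000).
Jacobian J = [[-4·a - b^2 - 4·b - 2·sin(a) - 3, -2·a·b - 4·a], [2·a·b, a^2 - 4]].
At the point, J = [[-5.181405, 16.0000], [-8.0000, 0.0000]] (det J = 128.0000).
Solving J·Δ = −F gives Δ = (-0.2500, -1.2164).
Then the next iterate is (a, b)₁ = (-2.2500, 0.7836).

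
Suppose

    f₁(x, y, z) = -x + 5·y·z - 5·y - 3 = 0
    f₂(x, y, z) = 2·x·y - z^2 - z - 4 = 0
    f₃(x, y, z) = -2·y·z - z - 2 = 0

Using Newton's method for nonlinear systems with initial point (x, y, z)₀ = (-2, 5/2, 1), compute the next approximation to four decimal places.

(-2.1259, -1.7098, 1.0699)

At (-2, 5/2, 1): F = (-1.0000, -16.0000, -8.0000).
Jacobian J = [[-1, 5·z - 5, 5·y], [2·y, 2·x, -2·z - 1], [0, -2·z, -2·y - 1]].
At the point, J = [[-1.0000, 0.0000, 12.5000], [5.0000, -4.0000, -3.0000], [0.0000, -2.0000, -6.0000]] (det J = -143.0000).
Solving J·Δ = −F gives Δ = (-0.1259, -4.2098, 0.0699).
Then the next iterate is (x, y, z)₁ = (-2.1259, -1.7098, 1.0699).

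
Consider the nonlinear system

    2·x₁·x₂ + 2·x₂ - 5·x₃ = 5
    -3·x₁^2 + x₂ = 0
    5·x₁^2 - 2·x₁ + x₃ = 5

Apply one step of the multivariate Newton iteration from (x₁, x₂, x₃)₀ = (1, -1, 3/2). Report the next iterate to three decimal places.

At (1, -1, 3/2): F = (-16.500, -4.000, -0.500).
Jacobian J = [[2·x₂, 2·x₁ + 2, -5], [-6·x₁, 1, 0], [10·x₁ - 2, 0, 1]].
At the point, J = [[-2.000, 4.000, -5.000], [-6.000, 1.000, 0.000], [8.000, 0.000, 1.000]] (det J = 62.000).
Solving J·Δ = −F gives Δ = (0.048, 4.290, 0.113).
Then the next iterate is (x₁, x₂, x₃)₁ = (1.048, 3.290, 1.613).

(1.048, 3.290, 1.613)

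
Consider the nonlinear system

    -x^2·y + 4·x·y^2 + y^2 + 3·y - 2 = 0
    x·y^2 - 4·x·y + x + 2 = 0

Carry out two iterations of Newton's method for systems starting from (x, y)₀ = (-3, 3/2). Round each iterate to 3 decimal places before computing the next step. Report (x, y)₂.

(-0.299, 2.667)

At (-3, 3/2): F = (-35.750, 10.250).
Jacobian J = [[-2·x·y + 4·y^2, -x^2 + 8·x·y + 2·y + 3], [y^2 - 4·y + 1, 2·x·y - 4·x]].
At the point, J = [[18.000, -39.000], [-2.750, 3.000]] (det J = -53.250).
Solving J·Δ = −F gives Δ = (5.493, 1.619).
Then the next iterate is (x, y)₁ = (2.493, 3.119).
Round to (2.493, 3.119) and repeat: F = (94.70964, -2.35736), J = [[23.36131, 65.22829], [-1.74784, 5.57933]].
Δ = (-2.792, -0.452), so (x, y)₂ = (-0.299, 2.667).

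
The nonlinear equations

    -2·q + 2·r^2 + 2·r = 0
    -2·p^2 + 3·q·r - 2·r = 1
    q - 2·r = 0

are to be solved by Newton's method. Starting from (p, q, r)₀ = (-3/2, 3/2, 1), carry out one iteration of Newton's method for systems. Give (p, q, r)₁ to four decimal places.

(-1.2500, 2.0000, 1.0000)

At (-3/2, 3/2, 1): F = (1.0000, -3.0000, -0.5000).
Jacobian J = [[0, -2, 4·r + 2], [-4·p, 3·r, 3·q - 2], [0, 1, -2]].
At the point, J = [[0.0000, -2.0000, 6.0000], [6.0000, 3.0000, 2.5000], [0.0000, 1.0000, -2.0000]] (det J = 12.0000).
Solving J·Δ = −F gives Δ = (0.2500, 0.5000, 0.0000).
Then the next iterate is (p, q, r)₁ = (-1.2500, 2.0000, 1.0000).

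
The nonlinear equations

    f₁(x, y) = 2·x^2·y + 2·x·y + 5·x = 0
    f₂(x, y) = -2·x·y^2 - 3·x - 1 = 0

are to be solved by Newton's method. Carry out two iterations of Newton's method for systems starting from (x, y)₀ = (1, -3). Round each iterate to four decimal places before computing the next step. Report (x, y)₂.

(-0.9758, -1.9905)

At (1, -3): F = (-7.0000, -22.0000).
Jacobian J = [[4·x·y + 2·y + 5, 2·x^2 + 2·x], [-2·y^2 - 3, -4·x·y]].
At the point, J = [[-13.0000, 4.0000], [-21.0000, 12.0000]] (det J = -72.0000).
Solving J·Δ = −F gives Δ = (0.0556, 1.9306).
Then the next iterate is (x, y)₁ = (1.0556, -1.0694).
Round to (1.0556, -1.0694) and repeat: F = (0.637036, -6.581203), J = [[-1.654235, 4.339783], [-5.287233, 4.515435]].
Δ = (-2.0314, -0.9211), so (x, y)₂ = (-0.9758, -1.9905).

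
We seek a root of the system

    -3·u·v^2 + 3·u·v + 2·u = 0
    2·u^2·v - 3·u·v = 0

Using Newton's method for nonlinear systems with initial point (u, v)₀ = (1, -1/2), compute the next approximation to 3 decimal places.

At (1, -1/2): F = (-0.250, 0.500).
Jacobian J = [[-3·v^2 + 3·v + 2, -6·u·v + 3·u], [4·u·v - 3·v, 2·u^2 - 3·u]].
At the point, J = [[-0.250, 6.000], [-0.500, -1.000]] (det J = 3.250).
Solving J·Δ = −F gives Δ = (0.846, 0.077).
Then the next iterate is (u, v)₁ = (1.846, -0.423).

(1.846, -0.423)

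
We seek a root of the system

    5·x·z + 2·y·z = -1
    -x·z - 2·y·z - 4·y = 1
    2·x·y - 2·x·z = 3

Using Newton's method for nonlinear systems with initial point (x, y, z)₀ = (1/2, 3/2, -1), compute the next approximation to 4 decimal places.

(1.1970, -0.9091, -0.4242)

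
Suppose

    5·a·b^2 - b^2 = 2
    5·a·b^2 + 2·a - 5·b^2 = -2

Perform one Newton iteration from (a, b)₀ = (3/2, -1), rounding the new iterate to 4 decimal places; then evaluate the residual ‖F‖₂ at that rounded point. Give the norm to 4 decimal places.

At (3/2, -1): F = (4.5000, 7.5000).
Jacobian J = [[5·b^2, 10·a·b - 2·b], [5·b^2 + 2, 10·a·b - 10·b]].
At the point, J = [[5.0000, -13.0000], [7.0000, -5.0000]] (det J = 66.0000).
Solving J·Δ = −F gives Δ = (-1.1364, -0.0909).
Then the next iterate is (a, b)₁ = (0.3636, -1.0909).
Re-evaluating at (0.3636, -1.0909): F = (-1.026529, -1.059580), so ‖F‖₂ = 1.4753.

1.4753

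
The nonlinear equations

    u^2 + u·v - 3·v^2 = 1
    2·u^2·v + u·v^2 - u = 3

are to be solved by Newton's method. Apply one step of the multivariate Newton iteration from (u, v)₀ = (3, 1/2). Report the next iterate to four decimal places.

At (3, 1/2): F = (8.7500, 3.7500).
Jacobian J = [[2·u + v, u - 6·v], [4·u·v + v^2 - 1, 2·u^2 + 2·u·v]].
At the point, J = [[6.5000, 0.0000], [5.2500, 21.0000]] (det J = 136.5000).
Solving J·Δ = −F gives Δ = (-1.3462, 0.1580).
Then the next iterate is (u, v)₁ = (1.6538, 0.6580).

(1.6538, 0.6580)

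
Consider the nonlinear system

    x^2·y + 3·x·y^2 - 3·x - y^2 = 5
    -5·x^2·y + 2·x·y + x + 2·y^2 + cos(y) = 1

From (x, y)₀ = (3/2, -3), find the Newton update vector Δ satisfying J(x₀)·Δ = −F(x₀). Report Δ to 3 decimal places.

At (3/2, -3): F = (15.250, 42.26001).
Jacobian J = [[2·x·y + 3·y^2 - 3, x^2 + 6·x·y - 2·y], [-10·x·y + 2·y + 1, -5·x^2 + 2·x + 4·y - sin(y)]].
At the point, J = [[15.000, -18.750], [40.000, -20.10888]] (det J = 448.36680).
Solving J·Δ = −F gives Δ = (-1.083, -0.053).

(-1.083, -0.053)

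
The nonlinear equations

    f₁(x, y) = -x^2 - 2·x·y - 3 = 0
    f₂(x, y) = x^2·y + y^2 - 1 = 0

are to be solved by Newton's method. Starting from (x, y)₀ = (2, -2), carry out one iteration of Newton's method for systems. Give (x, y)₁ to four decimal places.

(1.3750, -1.7500)

At (2, -2): F = (1.0000, -5.0000).
Jacobian J = [[-2·x - 2·y, -2·x], [2·x·y, x^2 + 2·y]].
At the point, J = [[0.0000, -4.0000], [-8.0000, 0.0000]] (det J = -32.0000).
Solving J·Δ = −F gives Δ = (-0.6250, 0.2500).
Then the next iterate is (x, y)₁ = (1.3750, -1.7500).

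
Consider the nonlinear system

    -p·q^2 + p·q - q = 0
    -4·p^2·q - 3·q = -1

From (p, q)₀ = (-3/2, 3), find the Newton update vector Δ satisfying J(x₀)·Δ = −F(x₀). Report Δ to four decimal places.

(0.9599, -0.0370)

At (-3/2, 3): F = (6.0000, -35.0000).
Jacobian J = [[-q^2 + q, -2·p·q + p - 1], [-8·p·q, -4·p^2 - 3]].
At the point, J = [[-6.0000, 6.5000], [36.0000, -12.0000]] (det J = -162.0000).
Solving J·Δ = −F gives Δ = (0.9599, -0.0370).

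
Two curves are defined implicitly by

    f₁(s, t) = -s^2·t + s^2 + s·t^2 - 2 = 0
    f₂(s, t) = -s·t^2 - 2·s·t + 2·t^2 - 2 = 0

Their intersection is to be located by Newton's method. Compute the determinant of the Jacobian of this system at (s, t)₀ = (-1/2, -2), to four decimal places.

J = [[-2·s·t + 2·s + t^2, -s^2 + 2·s·t], [-t^2 - 2·t, -2·s·t - 2·s + 4·t]].
At the point, J = [[1.0000, 1.7500], [0.0000, -9.0000]].
det J = -9.0000.

-9.0000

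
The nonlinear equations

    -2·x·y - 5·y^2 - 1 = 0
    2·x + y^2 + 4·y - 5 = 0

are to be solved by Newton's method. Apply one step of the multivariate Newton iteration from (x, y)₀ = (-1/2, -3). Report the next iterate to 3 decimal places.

(4.595, -2.405)

At (-1/2, -3): F = (-49.000, -9.000).
Jacobian J = [[-2·y, -2·x - 10·y], [2, 2·y + 4]].
At the point, J = [[6.000, 31.000], [2.000, -2.000]] (det J = -74.000).
Solving J·Δ = −F gives Δ = (5.095, 0.595).
Then the next iterate is (x, y)₁ = (4.595, -2.405).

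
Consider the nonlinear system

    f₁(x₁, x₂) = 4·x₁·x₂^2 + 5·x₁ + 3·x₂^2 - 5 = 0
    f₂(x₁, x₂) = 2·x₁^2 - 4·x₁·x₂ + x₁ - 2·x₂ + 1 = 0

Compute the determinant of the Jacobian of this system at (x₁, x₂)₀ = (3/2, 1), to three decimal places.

-126.000

J = [[4·x₂^2 + 5, 8·x₁·x₂ + 6·x₂], [4·x₁ - 4·x₂ + 1, -4·x₁ - 2]].
At the point, J = [[9.000, 18.000], [3.000, -8.000]].
det J = -126.000.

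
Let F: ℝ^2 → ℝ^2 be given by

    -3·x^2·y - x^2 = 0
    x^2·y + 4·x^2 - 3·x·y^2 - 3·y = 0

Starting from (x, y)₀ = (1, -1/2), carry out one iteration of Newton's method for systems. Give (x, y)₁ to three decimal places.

(0.329, -0.557)

At (1, -1/2): F = (0.500, 4.250).
Jacobian J = [[-6·x·y - 2·x, -3·x^2], [2·x·y + 8·x - 3·y^2, x^2 - 6·x·y - 3]].
At the point, J = [[1.000, -3.000], [6.250, 1.000]] (det J = 19.750).
Solving J·Δ = −F gives Δ = (-0.671, -0.057).
Then the next iterate is (x, y)₁ = (0.329, -0.557).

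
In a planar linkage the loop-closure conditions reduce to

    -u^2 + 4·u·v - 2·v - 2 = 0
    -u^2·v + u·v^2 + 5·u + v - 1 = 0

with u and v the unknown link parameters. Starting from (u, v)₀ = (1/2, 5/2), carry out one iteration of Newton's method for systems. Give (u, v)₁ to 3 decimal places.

At (1/2, 5/2): F = (-2.250, 6.500).
Jacobian J = [[-2·u + 4·v, 4·u - 2], [-2·u·v + v^2 + 5, -u^2 + 2·u·v + 1]].
At the point, J = [[9.000, 0.000], [8.750, 3.250]] (det J = 29.250).
Solving J·Δ = −F gives Δ = (0.250, -2.673).
Then the next iterate is (u, v)₁ = (0.750, -0.173).

(0.750, -0.173)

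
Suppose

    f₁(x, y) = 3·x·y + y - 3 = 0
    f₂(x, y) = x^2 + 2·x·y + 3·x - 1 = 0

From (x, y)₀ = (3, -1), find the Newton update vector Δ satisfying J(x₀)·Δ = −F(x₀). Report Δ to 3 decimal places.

(-2.136, 0.659)

At (3, -1): F = (-13.000, 11.000).
Jacobian J = [[3·y, 3·x + 1], [2·x + 2·y + 3, 2·x]].
At the point, J = [[-3.000, 10.000], [7.000, 6.000]] (det J = -88.000).
Solving J·Δ = −F gives Δ = (-2.136, 0.659).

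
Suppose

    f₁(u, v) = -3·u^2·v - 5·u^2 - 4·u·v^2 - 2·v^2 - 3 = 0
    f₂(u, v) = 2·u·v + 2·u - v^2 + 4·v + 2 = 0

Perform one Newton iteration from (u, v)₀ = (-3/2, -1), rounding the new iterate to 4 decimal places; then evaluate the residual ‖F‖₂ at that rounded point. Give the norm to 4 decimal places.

294.2093

At (-3/2, -1): F = (-3.5000, -3.0000).
Jacobian J = [[-6·u·v - 10·u - 4·v^2, -3·u^2 - 8·u·v - 4·v], [2·v + 2, 2·u - 2·v + 4]].
At the point, J = [[2.0000, -14.7500], [0.0000, 3.0000]] (det J = 6.0000).
Solving J·Δ = −F gives Δ = (9.1250, 1.0000).
Then the next iterate is (u, v)₁ = (7.6250, 0.0000).
Re-evaluating at (7.6250, 0.0000): F = (-293.703125, 17.2500), so ‖F‖₂ = 294.2093.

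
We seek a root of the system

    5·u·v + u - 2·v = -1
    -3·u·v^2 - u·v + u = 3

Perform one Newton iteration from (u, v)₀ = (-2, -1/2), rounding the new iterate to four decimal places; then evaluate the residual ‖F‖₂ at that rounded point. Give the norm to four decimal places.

5.4538

At (-2, -1/2): F = (5.0000, -4.5000).
Jacobian J = [[5·v + 1, 5·u - 2], [-3·v^2 - v + 1, -6·u·v - u]].
At the point, J = [[-1.5000, -12.0000], [0.7500, -4.0000]] (det J = 15.0000).
Solving J·Δ = −F gives Δ = (4.9333, -0.2000).
Then the next iterate is (u, v)₁ = (2.9333, -0.7000).
Re-evaluating at (2.9333, -0.7000): F = (-4.933250, -2.325341), so ‖F‖₂ = 5.4538.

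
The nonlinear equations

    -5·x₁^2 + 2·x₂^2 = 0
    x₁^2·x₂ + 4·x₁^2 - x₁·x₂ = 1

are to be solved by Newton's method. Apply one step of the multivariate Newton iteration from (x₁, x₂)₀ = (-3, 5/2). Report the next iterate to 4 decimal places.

(-1.6581, 1.7242)

At (-3, 5/2): F = (-32.5000, 65.0000).
Jacobian J = [[-10·x₁, 4·x₂], [2·x₁·x₂ + 8·x₁ - x₂, x₁^2 - x₁]].
At the point, J = [[30.0000, 10.0000], [-41.5000, 12.0000]] (det J = 775.0000).
Solving J·Δ = −F gives Δ = (1.3419, -0.7758).
Then the next iterate is (x₁, x₂)₁ = (-1.6581, 1.7242).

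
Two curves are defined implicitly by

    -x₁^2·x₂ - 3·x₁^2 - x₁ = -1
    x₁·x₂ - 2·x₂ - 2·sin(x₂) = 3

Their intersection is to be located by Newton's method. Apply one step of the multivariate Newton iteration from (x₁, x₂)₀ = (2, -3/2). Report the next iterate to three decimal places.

(1.395, -2.192)

At (2, -3/2): F = (-7.000, -1.00501).
Jacobian J = [[-2·x₁·x₂ - 6·x₁ - 1, -x₁^2], [x₂, x₁ - 2·cos(x₂) - 2]].
At the point, J = [[-7.000, -4.000], [-1.500, -0.14147]] (det J = -5.00968).
Solving J·Δ = −F gives Δ = (-0.605, -0.692).
Then the next iterate is (x₁, x₂)₁ = (1.395, -2.192).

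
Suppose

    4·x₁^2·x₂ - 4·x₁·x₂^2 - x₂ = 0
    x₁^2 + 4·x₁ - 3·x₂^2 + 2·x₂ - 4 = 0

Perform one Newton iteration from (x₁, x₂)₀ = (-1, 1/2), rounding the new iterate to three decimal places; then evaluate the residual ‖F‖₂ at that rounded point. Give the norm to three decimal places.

13.926

At (-1, 1/2): F = (2.500, -6.750).
Jacobian J = [[8·x₁·x₂ - 4·x₂^2, 4·x₁^2 - 8·x₁·x₂ - 1], [2·x₁ + 4, -6·x₂ + 2]].
At the point, J = [[-5.000, 7.000], [2.000, -1.000]] (det J = -9.000).
Solving J·Δ = −F gives Δ = (4.972, 3.194).
Then the next iterate is (x₁, x₂)₁ = (3.972, 3.694).
Re-evaluating at (3.972, 3.694): F = (12.62190, -5.88412), so ‖F‖₂ = 13.926.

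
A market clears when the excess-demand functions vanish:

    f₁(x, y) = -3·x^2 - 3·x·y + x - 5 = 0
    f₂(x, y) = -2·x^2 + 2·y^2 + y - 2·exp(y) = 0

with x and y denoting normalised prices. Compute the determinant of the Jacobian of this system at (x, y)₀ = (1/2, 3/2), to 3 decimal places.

J = [[-6·x - 3·y + 1, -3·x], [-4·x, 4·y - 2·exp(y) + 1]].
At the point, J = [[-6.500, -1.500], [-2.000, -1.96338]].
det J = 9.762.

9.762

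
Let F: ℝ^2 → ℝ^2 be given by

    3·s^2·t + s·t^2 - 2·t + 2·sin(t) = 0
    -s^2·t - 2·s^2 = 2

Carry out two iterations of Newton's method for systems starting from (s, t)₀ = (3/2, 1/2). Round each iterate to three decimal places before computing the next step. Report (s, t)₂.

At (3/2, 1/2): F = (3.70885, -7.625).
Jacobian J = [[6·s·t + t^2, 3·s^2 + 2·s·t + 2·cos(t) - 2], [-2·s·t - 4·s, -s^2]].
At the point, J = [[4.750, 8.00517], [-7.500, -2.250]] (det J = 49.35124).
Solving J·Δ = −F gives Δ = (-1.068, 0.170).
Then the next iterate is (s, t)₁ = (0.432, 0.670).
Round to (0.432, 0.670) and repeat: F = (0.47101, -2.49829), J = [[2.18554, 0.70640], [-2.30688, -0.18662]].
Δ = (-1.373, 3.580), so (s, t)₂ = (-0.941, 4.250).

(-0.941, 4.250)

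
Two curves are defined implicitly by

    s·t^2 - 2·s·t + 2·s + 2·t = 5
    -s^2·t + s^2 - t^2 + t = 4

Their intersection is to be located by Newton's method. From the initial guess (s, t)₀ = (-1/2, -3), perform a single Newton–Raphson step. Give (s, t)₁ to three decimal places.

At (-1/2, -3): F = (-19.500, -15.000).
Jacobian J = [[t^2 - 2·t + 2, 2·s·t - 2·s + 2], [-2·s·t + 2·s, -s^2 - 2·t + 1]].
At the point, J = [[17.000, 6.000], [-4.000, 6.750]] (det J = 138.750).
Solving J·Δ = −F gives Δ = (0.300, 2.400).
Then the next iterate is (s, t)₁ = (-0.200, -0.600).

(-0.200, -0.600)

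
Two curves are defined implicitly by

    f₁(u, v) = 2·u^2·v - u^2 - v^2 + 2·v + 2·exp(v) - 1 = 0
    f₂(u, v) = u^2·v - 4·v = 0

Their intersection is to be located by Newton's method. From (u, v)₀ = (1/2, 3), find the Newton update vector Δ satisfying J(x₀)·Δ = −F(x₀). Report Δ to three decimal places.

At (1/2, 3): F = (37.42107, -11.250).
Jacobian J = [[4·u·v - 2·u, 2·u^2 - 2·v + 2·exp(v) + 2], [2·u·v, u^2 - 4]].
At the point, J = [[5.000, 36.67107], [3.000, -3.750]] (det J = -128.76322).
Solving J·Δ = −F gives Δ = (2.114, -1.309).

(2.114, -1.309)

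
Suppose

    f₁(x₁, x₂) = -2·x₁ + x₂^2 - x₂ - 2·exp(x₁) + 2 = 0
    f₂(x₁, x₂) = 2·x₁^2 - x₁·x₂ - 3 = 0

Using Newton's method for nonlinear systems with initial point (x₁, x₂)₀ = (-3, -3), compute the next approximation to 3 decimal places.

(-1.532, -0.597)

At (-3, -3): F = (19.90043, 6.000).
Jacobian J = [[-2·exp(x₁) - 2, 2·x₂ - 1], [4·x₁ - x₂, -x₁]].
At the point, J = [[-2.09957, -7.000], [-9.000, 3.000]] (det J = -69.29872).
Solving J·Δ = −F gives Δ = (1.468, 2.403).
Then the next iterate is (x₁, x₂)₁ = (-1.532, -0.597).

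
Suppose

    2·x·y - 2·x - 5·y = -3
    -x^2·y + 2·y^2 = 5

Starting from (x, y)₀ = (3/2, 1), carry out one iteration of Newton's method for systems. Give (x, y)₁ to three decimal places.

At (3/2, 1): F = (-2.000, -5.250).
Jacobian J = [[2·y - 2, 2·x - 5], [-2·x·y, -x^2 + 4·y]].
At the point, J = [[0.000, -2.000], [-3.000, 1.750]] (det J = -6.000).
Solving J·Δ = −F gives Δ = (-2.333, -1.000).
Then the next iterate is (x, y)₁ = (-0.833, 0.000).

(-0.833, 0.000)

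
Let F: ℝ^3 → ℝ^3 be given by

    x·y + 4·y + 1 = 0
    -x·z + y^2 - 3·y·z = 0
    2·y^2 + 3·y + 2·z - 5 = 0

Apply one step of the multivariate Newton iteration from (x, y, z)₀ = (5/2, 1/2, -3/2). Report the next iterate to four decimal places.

(54.1250, -4.1250, 13.0625)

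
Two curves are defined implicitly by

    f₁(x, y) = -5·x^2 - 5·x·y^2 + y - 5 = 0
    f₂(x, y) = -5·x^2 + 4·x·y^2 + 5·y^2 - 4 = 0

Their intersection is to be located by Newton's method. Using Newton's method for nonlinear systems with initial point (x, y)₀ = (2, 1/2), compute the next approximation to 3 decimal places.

(0.798, 0.339)

At (2, 1/2): F = (-27.000, -20.750).
Jacobian J = [[-10·x - 5·y^2, -10·x·y + 1], [-10·x + 4·y^2, 8·x·y + 10·y]].
At the point, J = [[-21.250, -9.000], [-19.000, 13.000]] (det J = -447.250).
Solving J·Δ = −F gives Δ = (-1.202, -0.161).
Then the next iterate is (x, y)₁ = (0.798, 0.339).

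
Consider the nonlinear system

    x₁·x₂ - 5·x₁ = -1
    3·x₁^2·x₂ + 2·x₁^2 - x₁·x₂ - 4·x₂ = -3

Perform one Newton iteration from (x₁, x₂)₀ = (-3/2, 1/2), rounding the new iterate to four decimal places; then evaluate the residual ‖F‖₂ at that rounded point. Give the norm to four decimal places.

3.5801

At (-3/2, 1/2): F = (7.7500, 9.6250).
Jacobian J = [[x₂ - 5, x₁], [6·x₁·x₂ + 4·x₁ - x₂, 3·x₁^2 - x₁ - 4]].
At the point, J = [[-4.5000, -1.5000], [-11.0000, 4.2500]] (det J = -35.6250).
Solving J·Δ = −F gives Δ = (1.3298, 1.1772).
Then the next iterate is (x₁, x₂)₁ = (-0.1702, 1.6772).
Re-evaluating at (-0.1702, 1.6772): F = (1.565541, -3.219649), so ‖F‖₂ = 3.5801.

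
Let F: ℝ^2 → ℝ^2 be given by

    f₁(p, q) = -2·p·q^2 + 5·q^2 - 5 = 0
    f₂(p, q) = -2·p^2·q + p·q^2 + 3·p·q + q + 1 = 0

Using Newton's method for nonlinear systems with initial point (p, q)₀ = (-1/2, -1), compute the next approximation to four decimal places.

At (-1/2, -1): F = (1.0000, 1.5000).
Jacobian J = [[-2·q^2, -4·p·q + 10·q], [-4·p·q + q^2 + 3·q, -2·p^2 + 2·p·q + 3·p + 1]].
At the point, J = [[-2.0000, -12.0000], [-4.0000, 0.0000]] (det J = -48.0000).
Solving J·Δ = −F gives Δ = (0.3750, 0.0208).
Then the next iterate is (p, q)₁ = (-0.1250, -0.9792).

(-0.1250, -0.9792)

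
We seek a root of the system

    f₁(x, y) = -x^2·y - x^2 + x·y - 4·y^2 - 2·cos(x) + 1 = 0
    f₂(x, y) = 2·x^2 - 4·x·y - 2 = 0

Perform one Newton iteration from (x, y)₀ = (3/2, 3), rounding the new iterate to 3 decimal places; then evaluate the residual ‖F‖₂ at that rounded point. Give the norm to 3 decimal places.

13.863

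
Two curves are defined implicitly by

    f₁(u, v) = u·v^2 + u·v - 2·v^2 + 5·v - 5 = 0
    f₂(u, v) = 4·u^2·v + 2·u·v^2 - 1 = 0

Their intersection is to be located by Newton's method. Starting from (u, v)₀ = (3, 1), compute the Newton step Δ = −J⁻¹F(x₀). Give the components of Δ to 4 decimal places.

(-1.3293, -0.1341)

At (3, 1): F = (4.0000, 41.0000).
Jacobian J = [[v^2 + v, 2·u·v + u - 4·v + 5], [8·u·v + 2·v^2, 4·u^2 + 4·u·v]].
At the point, J = [[2.0000, 10.0000], [26.0000, 48.0000]] (det J = -164.0000).
Solving J·Δ = −F gives Δ = (-1.3293, -0.1341).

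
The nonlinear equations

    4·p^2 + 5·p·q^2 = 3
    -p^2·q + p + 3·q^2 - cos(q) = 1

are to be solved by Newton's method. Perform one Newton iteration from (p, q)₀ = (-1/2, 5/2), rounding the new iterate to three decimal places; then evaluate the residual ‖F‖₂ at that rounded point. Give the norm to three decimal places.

At (-1/2, 5/2): F = (-17.625, 17.42614).
Jacobian J = [[8·p + 5·q^2, 10·p·q], [-2·p·q + 1, -p^2 + 6·q + sin(q)]].
At the point, J = [[27.250, -12.500], [3.500, 15.34847]] (det J = 461.99587).
Solving J·Δ = −F gives Δ = (0.114, -1.161).
Then the next iterate is (p, q)₁ = (-0.386, 1.339).
Re-evaluating at (-0.386, 1.339): F = (-5.86435, 3.56353), so ‖F‖₂ = 6.862.

6.862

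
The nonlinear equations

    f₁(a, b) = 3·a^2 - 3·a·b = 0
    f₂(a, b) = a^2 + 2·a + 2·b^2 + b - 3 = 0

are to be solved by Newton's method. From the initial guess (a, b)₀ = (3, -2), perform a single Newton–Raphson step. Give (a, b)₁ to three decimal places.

At (3, -2): F = (45.000, 18.000).
Jacobian J = [[6·a - 3·b, -3·a], [2·a + 2, 4·b + 1]].
At the point, J = [[24.000, -9.000], [8.000, -7.000]] (det J = -96.000).
Solving J·Δ = −F gives Δ = (-1.594, 0.750).
Then the next iterate is (a, b)₁ = (1.406, -1.250).

(1.406, -1.250)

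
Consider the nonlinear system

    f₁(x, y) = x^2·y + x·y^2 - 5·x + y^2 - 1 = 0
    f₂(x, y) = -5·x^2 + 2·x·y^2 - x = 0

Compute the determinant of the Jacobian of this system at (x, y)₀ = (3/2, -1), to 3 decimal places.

3.500

J = [[2·x·y + y^2 - 5, x^2 + 2·x·y + 2·y], [-10·x + 2·y^2 - 1, 4·x·y]].
At the point, J = [[-7.000, -2.750], [-14.000, -6.000]].
det J = 3.500.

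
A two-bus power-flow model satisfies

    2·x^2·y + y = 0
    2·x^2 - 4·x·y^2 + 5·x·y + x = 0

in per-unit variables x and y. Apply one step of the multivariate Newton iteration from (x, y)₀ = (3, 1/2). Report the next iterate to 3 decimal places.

At (3, 1/2): F = (9.500, 25.500).
Jacobian J = [[4·x·y, 2·x^2 + 1], [4·x - 4·y^2 + 5·y + 1, -8·x·y + 5·x]].
At the point, J = [[6.000, 19.000], [14.500, 3.000]] (det J = -257.500).
Solving J·Δ = −F gives Δ = (-1.771, 0.059).
Then the next iterate is (x, y)₁ = (1.229, 0.559).

(1.229, 0.559)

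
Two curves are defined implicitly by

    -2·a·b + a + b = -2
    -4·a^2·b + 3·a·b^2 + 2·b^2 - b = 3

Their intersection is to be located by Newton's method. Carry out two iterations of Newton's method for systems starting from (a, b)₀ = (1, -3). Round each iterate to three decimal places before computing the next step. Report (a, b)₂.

(0.007, -1.694)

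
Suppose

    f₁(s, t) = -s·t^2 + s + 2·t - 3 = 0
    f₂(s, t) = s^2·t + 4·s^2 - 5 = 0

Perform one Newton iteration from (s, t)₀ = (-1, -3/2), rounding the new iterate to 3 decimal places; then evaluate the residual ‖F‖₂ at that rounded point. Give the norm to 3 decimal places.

At (-1, -3/2): F = (-4.750, -2.500).
Jacobian J = [[-t^2 + 1, -2·s·t + 2], [2·s·t + 8·s, s^2]].
At the point, J = [[-1.250, -1.000], [-5.000, 1.000]] (det J = -6.250).
Solving J·Δ = −F gives Δ = (-1.160, -3.300).
Then the next iterate is (s, t)₁ = (-2.160, -4.800).
Re-evaluating at (-2.160, -4.800): F = (35.00640, -8.73248), so ‖F‖₂ = 36.079.

36.079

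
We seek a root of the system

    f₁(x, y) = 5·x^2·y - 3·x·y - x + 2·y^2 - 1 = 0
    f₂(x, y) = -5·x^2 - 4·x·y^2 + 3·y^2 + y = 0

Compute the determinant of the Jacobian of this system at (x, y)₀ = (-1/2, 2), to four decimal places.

-238.7500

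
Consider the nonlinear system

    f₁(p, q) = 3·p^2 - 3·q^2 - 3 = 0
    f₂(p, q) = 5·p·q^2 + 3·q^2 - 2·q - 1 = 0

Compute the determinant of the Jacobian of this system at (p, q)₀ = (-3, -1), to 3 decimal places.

J = [[6·p, -6·q], [5·q^2, 10·p·q + 6·q - 2]].
At the point, J = [[-18.000, 6.000], [5.000, 22.000]].
det J = -426.000.

-426.000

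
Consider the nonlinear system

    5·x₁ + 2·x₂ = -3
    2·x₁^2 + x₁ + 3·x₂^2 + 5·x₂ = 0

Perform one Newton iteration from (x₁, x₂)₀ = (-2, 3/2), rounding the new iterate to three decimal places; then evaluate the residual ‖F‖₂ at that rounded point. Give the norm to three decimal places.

4.921

At (-2, 3/2): F = (-4.000, 20.250).
Jacobian J = [[5, 2], [4·x₁ + 1, 6·x₂ + 5]].
At the point, J = [[5.000, 2.000], [-7.000, 14.000]] (det J = 84.000).
Solving J·Δ = −F gives Δ = (1.149, -0.872).
Then the next iterate is (x₁, x₂)₁ = (-0.851, 0.628).
Re-evaluating at (-0.851, 0.628): F = (0.001, 4.92055), so ‖F‖₂ = 4.921.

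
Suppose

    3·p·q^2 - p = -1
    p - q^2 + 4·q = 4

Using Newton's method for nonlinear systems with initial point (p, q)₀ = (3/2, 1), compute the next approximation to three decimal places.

(2.200, 0.400)

At (3/2, 1): F = (4.000, 0.500).
Jacobian J = [[3·q^2 - 1, 6·p·q], [1, -2·q + 4]].
At the point, J = [[2.000, 9.000], [1.000, 2.000]] (det J = -5.000).
Solving J·Δ = −F gives Δ = (0.700, -0.600).
Then the next iterate is (p, q)₁ = (2.200, 0.400).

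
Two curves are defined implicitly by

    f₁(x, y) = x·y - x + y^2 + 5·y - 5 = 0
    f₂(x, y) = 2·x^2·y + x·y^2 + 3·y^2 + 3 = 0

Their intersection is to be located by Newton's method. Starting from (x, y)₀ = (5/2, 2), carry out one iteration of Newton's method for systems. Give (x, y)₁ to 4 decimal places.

(1.7619, 1.0642)

At (5/2, 2): F = (11.5000, 50.0000).
Jacobian J = [[y - 1, x + 2·y + 5], [4·x·y + y^2, 2·x^2 + 2·x·y + 6·y]].
At the point, J = [[1.0000, 11.5000], [24.0000, 34.5000]] (det J = -241.5000).
Solving J·Δ = −F gives Δ = (-0.7381, -0.9358).
Then the next iterate is (x, y)₁ = (1.7619, 1.0642).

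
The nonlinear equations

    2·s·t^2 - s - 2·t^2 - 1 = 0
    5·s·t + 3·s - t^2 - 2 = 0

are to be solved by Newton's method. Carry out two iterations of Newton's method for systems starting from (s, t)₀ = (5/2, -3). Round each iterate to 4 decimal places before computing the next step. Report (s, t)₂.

At (5/2, -3): F = (23.5000, -41.0000).
Jacobian J = [[2·t^2 - 1, 4·s·t - 4·t], [5·t + 3, 5·s - 2·t]].
At the point, J = [[17.0000, -18.0000], [-12.0000, 18.5000]] (det J = 98.5000).
Solving J·Δ = −F gives Δ = (3.0787, 4.2132).
Then the next iterate is (s, t)₁ = (5.5787, 1.2132).
Round to (5.5787, 1.2132) and repeat: F = (6.899658, 47.104640), J = [[1.943708, 22.219515], [9.0660, 25.4671]].
Δ = (-5.7320, 0.1909), so (s, t)₂ = (-0.1533, 1.4041).

(-0.1533, 1.4041)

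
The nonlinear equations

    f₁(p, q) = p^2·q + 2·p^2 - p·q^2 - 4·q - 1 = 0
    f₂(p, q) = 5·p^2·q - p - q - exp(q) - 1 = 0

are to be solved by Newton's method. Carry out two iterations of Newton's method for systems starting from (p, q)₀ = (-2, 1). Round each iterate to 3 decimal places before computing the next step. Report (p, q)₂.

(-1.130, 0.465)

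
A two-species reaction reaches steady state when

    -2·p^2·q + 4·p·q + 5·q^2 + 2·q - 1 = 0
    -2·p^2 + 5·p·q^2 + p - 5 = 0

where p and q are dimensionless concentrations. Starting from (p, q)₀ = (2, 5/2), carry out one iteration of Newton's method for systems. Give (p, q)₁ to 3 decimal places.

(2.322, 1.314)

At (2, 5/2): F = (35.250, 51.500).
Jacobian J = [[-4·p·q + 4·q, -2·p^2 + 4·p + 10·q + 2], [-4·p + 5·q^2 + 1, 10·p·q]].
At the point, J = [[-10.000, 27.000], [24.250, 50.000]] (det J = -1154.750).
Solving J·Δ = −F gives Δ = (0.322, -1.186).
Then the next iterate is (p, q)₁ = (2.322, 1.314).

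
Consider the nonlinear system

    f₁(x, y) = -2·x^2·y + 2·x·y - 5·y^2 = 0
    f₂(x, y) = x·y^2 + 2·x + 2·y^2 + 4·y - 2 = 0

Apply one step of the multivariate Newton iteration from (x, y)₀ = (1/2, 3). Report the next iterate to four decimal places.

At (1/2, 3): F = (-43.5000, 33.5000).
Jacobian J = [[-4·x·y + 2·y, -2·x^2 + 2·x - 10·y], [y^2 + 2, 2·x·y + 4·y + 4]].
At the point, J = [[0.0000, -29.5000], [11.0000, 19.0000]] (det J = 324.5000).
Solving J·Δ = −F gives Δ = (-0.4985, -1.4746).
Then the next iterate is (x, y)₁ = (0.0015, 1.5254).

(0.0015, 1.5254)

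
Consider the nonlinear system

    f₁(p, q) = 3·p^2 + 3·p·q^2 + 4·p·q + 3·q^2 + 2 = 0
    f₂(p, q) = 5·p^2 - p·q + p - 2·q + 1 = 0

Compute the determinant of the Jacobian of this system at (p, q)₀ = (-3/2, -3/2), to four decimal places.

J = [[6·p + 3·q^2 + 4·q, 6·p·q + 4·p + 6·q], [10·p - q + 1, -p - 2]].
At the point, J = [[-8.2500, -1.5000], [-12.5000, -0.5000]].
det J = -14.6250.

-14.6250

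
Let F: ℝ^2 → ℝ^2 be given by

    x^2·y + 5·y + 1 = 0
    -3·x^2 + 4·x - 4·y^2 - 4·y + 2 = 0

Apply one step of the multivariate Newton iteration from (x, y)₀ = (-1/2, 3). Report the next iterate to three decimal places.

(4.009, 2.386)

At (-1/2, 3): F = (16.750, -48.750).
Jacobian J = [[2·x·y, x^2 + 5], [-6·x + 4, -8·y - 4]].
At the point, J = [[-3.000, 5.250], [7.000, -28.000]] (det J = 47.250).
Solving J·Δ = −F gives Δ = (4.509, -0.614).
Then the next iterate is (x, y)₁ = (4.009, 2.386).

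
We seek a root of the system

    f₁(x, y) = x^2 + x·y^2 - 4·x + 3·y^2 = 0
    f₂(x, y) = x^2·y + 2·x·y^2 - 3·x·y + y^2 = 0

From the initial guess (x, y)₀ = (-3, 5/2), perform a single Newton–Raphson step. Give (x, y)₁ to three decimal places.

(2.600, -3.536)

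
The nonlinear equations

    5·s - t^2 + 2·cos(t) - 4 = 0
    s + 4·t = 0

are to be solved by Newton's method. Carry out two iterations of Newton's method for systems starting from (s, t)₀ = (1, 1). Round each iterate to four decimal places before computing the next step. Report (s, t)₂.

At (1, 1): F = (1.080605, 5.0000).
Jacobian J = [[5, -2·t - 2·sin(t)], [1, 4]].
At the point, J = [[5.0000, -3.682942], [1.0000, 4.0000]] (det J = 23.682942).
Solving J·Δ = −F gives Δ = (-0.9601, -1.0100).
Then the next iterate is (s, t)₁ = (0.0399, -0.0100).
Round to (0.0399, -0.0100) and repeat: F = (-1.800700, -0.0001), J = [[5.0000, 0.040000], [1.0000, 4.0000]].
Δ = (0.3609, -0.0902), so (s, t)₂ = (0.4008, -0.1002).

(0.4008, -0.1002)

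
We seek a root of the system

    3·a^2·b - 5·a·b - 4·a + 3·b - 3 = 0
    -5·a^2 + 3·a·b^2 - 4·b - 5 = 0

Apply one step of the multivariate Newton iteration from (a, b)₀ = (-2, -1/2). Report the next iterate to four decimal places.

(-0.8279, -0.4110)

At (-2, -1/2): F = (-7.5000, -24.5000).
Jacobian J = [[6·a·b - 5·b - 4, 3·a^2 - 5·a + 3], [-10·a + 3·b^2, 6·a·b - 4]].
At the point, J = [[4.5000, 25.0000], [20.7500, 2.0000]] (det J = -509.7500).
Solving J·Δ = −F gives Δ = (1.1721, 0.0890).
Then the next iterate is (a, b)₁ = (-0.8279, -0.4110).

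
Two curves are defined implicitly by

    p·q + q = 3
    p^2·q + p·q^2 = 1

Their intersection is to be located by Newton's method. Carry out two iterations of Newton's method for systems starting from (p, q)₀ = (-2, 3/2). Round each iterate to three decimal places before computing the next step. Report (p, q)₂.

At (-2, 3/2): F = (-4.500, 0.500).
Jacobian J = [[q, p + 1], [2·p·q + q^2, p^2 + 2·p·q]].
At the point, J = [[1.500, -1.000], [-3.750, -2.000]] (det J = -6.750).
Solving J·Δ = −F gives Δ = (1.407, -2.389).
Then the next iterate is (p, q)₁ = (-0.593, -0.889).
Round to (-0.593, -0.889) and repeat: F = (-3.36182, -1.78128), J = [[-0.889, 0.407], [1.84468, 1.40600]].
Δ = (-2.000, 3.891), so (p, q)₂ = (-2.593, 3.002).

(-2.593, 3.002)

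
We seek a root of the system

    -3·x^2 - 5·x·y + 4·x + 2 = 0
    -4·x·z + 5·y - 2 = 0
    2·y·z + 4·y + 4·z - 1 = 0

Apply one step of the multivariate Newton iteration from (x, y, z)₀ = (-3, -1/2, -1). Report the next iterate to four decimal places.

(-2.8427, 2.2097, -0.8065)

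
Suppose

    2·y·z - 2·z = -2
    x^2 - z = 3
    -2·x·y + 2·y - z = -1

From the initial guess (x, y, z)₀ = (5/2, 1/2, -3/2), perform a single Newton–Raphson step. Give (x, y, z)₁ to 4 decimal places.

At (5/2, 1/2, -3/2): F = (3.5000, 4.7500, 1.0000).
Jacobian J = [[0, 2·z, 2·y - 2], [2·x, 0, -1], [-2·y, -2·x + 2, -1]].
At the point, J = [[0.0000, -3.0000, -1.0000], [5.0000, 0.0000, -1.0000], [-1.0000, -3.0000, -1.0000]] (det J = -3.0000).
Solving J·Δ = −F gives Δ = (-2.5000, 3.7500, -7.7500).
Then the next iterate is (x, y, z)₁ = (0.0000, 4.2500, -9.2500).

(0.0000, 4.2500, -9.2500)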